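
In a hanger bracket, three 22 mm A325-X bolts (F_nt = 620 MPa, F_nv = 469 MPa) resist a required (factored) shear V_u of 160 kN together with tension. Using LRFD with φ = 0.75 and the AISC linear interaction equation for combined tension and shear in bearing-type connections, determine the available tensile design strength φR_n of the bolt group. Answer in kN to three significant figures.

A_b = π·22²/4 = 380.1 mm²; f_rv = 160 × 1000 / (3 × 380.1) = 140.3 MPa.
F'_nt = 1.3 F_nt − (F_nt / φF_nv) f_rv = 1.3·620 − (620/(0.75·469))·140.3 = 558.7 MPa, capped at F_nt → F'_nt = 558.7 MPa.
R_n = F'_nt · A_b · n = 558.7 × 380.1 × 3 / 1000 = 637.1 kN.
Design strength φR_n = 0.75 × 637.1 = 478 kN.

478 kN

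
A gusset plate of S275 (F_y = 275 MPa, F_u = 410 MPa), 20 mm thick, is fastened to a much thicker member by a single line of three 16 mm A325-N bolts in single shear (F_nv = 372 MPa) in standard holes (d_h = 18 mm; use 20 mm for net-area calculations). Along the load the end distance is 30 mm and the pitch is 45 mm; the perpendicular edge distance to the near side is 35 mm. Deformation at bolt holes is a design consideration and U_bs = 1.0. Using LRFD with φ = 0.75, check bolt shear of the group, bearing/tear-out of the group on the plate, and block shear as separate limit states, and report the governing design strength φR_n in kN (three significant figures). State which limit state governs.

168 kN (bolt shear governs)

Bolt shear: A_b = π·16²/4 = 201.1 mm²; R_n = 372 × 201.1 × 3 × 1 / 1000 = 224.4 kN → 0.75 × 224.4 = 168 kN.
Bearing: edge l_c = 21, r_n = 206.6 kN; interior l_c = 27, r_n = 265.7 kN; R_n = 206.6 + 2·265.7 = 738 kN → 554 kN.
Block shear: A_gv = 2400, A_nv = 1400, A_nt = 500 mm²; R_n = min(0.6F_uA_nv, 0.6F_yA_gv) + U_bs·F_u·A_nt = 549.4 kN → 412 kN.
Bolt shear governs: 168 kN.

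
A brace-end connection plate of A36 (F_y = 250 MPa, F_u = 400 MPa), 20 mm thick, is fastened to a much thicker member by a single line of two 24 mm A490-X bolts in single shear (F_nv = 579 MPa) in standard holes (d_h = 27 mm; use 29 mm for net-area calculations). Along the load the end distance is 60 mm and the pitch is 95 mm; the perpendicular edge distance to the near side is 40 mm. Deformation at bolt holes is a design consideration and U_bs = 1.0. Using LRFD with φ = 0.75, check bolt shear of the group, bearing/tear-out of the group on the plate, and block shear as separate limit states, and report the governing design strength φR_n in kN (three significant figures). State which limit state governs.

Bolt shear: A_b = π·24²/4 = 452.4 mm²; R_n = 579 × 452.4 × 2 × 1 / 1000 = 523.9 kN → 0.75 × 523.9 = 393 kN.
Bearing: edge l_c = 46.5, r_n = 446.4 kN; interior l_c = 68, r_n = 460.8 kN; R_n = 446.4 + 1·460.8 = 907.2 kN → 680 kN.
Block shear: A_gv = 3100, A_nv = 2230, A_nt = 510 mm²; R_n = min(0.6F_uA_nv, 0.6F_yA_gv) + U_bs·F_u·A_nt = 669 kN → 502 kN.
Bolt shear governs: 393 kN.

393 kN (bolt shear governs)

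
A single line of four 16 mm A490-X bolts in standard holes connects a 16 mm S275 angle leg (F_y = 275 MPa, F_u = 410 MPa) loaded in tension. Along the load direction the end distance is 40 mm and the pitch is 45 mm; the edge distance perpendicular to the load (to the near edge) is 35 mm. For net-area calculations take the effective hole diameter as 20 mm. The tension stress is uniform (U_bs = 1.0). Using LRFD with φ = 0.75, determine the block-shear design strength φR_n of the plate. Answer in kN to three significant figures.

Shear plane L_v = 40 + 3·45 = 175 mm; A_gv = 175 × 16 = 2800 mm².
A_nv = (175 − 3.5·20) × 16 = 1680 mm².
A_nt = (35 − 0.5·20) × 16 = 400 mm².
0.6 F_u A_nv = 413.3 kN; 0.6 F_y A_gv = 462 kN → shear rupture governs the shear term.
R_n = 413.3 + 1.0 × 410 × 400 / 1000 = 577.3 kN.
Design strength φR_n = 0.75 × 577.3 = 433 kN.

433 kN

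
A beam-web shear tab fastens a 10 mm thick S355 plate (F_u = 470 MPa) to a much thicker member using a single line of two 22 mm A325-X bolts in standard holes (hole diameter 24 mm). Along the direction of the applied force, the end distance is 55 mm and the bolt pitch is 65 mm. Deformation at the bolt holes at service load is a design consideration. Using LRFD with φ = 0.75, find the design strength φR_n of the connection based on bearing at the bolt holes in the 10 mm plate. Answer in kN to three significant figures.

Per bolt r_n = 1.2 l_c t F_u ≤ 2.4 d t F_u; upper limit = 2.4 × 22 × 10 × 470 / 1000 = 248.2 kN.
Edge bolt: l_c = 55 − 24/2 = 43 mm → 1.2 × 43 × 10 × 470 / 1000 = 242.5 → r_n = 242.5 kN.
Interior bolts: l_c = 65 − 24 = 41 mm → 1.2 × 41 × 10 × 470 / 1000 = 231.2 → r_n = 231.2 kN.
R_n = 1 × 242.5 + 1 × 231.2 = 473.8 kN.
Design strength φR_n = 0.75 × 473.8 = 355 kN.

355 kN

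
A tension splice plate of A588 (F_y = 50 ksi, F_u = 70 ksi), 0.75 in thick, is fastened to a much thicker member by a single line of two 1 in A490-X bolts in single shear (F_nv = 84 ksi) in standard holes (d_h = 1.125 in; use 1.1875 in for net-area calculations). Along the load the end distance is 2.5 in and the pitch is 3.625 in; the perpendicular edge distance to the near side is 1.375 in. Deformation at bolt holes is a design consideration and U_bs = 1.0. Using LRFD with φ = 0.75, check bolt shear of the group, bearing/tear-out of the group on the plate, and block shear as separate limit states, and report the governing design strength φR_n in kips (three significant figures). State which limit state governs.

Bolt shear: A_b = π·1²/4 = 0.7854 in²; R_n = 84 × 0.7854 × 2 × 1 = 131.9 kips → 0.75 × 131.9 = 99 kips.
Bearing: edge l_c = 1.938, r_n = 122.1 kips; interior l_c = 2.5, r_n = 126 kips; R_n = 122.1 + 1·126 = 248.1 kips → 186 kips.
Block shear: A_gv = 4.594, A_nv = 3.258, A_nt = 0.5859 in²; R_n = min(0.6F_uA_nv, 0.6F_yA_gv) + U_bs·F_u·A_nt = 177.8 kips → 133 kips.
Bolt shear governs: 99 kips.

99 kips (bolt shear governs)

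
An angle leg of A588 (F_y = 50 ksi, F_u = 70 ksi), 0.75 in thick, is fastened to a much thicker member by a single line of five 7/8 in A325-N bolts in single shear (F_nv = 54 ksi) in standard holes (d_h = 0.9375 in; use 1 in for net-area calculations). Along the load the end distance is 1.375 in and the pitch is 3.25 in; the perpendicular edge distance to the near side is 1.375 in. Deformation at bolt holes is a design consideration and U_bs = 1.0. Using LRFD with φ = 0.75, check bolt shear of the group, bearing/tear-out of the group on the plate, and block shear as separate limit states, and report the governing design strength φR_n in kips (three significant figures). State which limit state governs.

Bolt shear: A_b = π·0.875²/4 = 0.6013 in²; R_n = 54 × 0.6013 × 5 × 1 = 162.4 kips → 0.75 × 162.4 = 122 kips.
Bearing: edge l_c = 0.9062, r_n = 57.09 kips; interior l_c = 2.312, r_n = 110.3 kips; R_n = 57.09 + 4·110.3 = 498.1 kips → 374 kips.
Block shear: A_gv = 10.78, A_nv = 7.406, A_nt = 0.6562 in²; R_n = min(0.6F_uA_nv, 0.6F_yA_gv) + U_bs·F_u·A_nt = 357 kips → 268 kips.
Bolt shear governs: 122 kips.

122 kips (bolt shear governs)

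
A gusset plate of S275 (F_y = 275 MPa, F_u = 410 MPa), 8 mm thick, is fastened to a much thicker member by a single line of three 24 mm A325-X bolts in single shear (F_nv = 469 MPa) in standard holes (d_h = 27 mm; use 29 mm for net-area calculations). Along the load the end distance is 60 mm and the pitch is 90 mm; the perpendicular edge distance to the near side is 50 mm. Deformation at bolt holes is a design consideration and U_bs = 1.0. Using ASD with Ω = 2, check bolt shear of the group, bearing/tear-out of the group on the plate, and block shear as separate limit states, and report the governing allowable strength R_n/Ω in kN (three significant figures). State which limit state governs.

217 kN (block shear governs)

Bolt shear: A_b = π·24²/4 = 452.4 mm²; R_n = 469 × 452.4 × 3 × 1 / 1000 = 636.5 kN → 636.5 / 2 = 318 kN.
Bearing: edge l_c = 46.5, r_n = 183 kN; interior l_c = 63, r_n = 188.9 kN; R_n = 183 + 2·188.9 = 560.9 kN → 280 kN.
Block shear: A_gv = 1920, A_nv = 1340, A_nt = 284 mm²; R_n = min(0.6F_uA_nv, 0.6F_yA_gv) + U_bs·F_u·A_nt = 433.2 kN → 217 kN.
Block shear governs: 217 kN.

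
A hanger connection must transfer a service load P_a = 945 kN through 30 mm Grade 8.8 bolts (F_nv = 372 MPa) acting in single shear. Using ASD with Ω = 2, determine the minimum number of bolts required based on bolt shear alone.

A_b = π·30²/4 = 706.9 mm².
Per-bolt allowable strength R_n/Ω = 372 × 706.9 × 1 / 1000 / 2 = 131.5 kN.
n ≥ 945 / 131.5 = 7.188 → use 8 bolts.

8 bolts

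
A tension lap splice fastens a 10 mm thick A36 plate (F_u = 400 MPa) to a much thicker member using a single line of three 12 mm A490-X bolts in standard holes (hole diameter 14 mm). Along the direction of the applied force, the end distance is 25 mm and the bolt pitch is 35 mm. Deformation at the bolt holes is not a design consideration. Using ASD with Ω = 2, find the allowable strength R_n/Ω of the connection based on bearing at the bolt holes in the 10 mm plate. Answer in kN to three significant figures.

180 kN

Per bolt r_n = 1.5 l_c t F_u ≤ 3.0 d t F_u; upper limit = 3.0 × 12 × 10 × 400 / 1000 = 144 kN.
Edge bolt: l_c = 25 − 14/2 = 18 mm → 1.5 × 18 × 10 × 400 / 1000 = 108 → r_n = 108 kN.
Interior bolts: l_c = 35 − 14 = 21 mm → 1.5 × 21 × 10 × 400 / 1000 = 126 → r_n = 126 kN.
R_n = 1 × 108 + 2 × 126 = 360 kN.
Allowable strength R_n/Ω = 360 / 2 = 180 kN.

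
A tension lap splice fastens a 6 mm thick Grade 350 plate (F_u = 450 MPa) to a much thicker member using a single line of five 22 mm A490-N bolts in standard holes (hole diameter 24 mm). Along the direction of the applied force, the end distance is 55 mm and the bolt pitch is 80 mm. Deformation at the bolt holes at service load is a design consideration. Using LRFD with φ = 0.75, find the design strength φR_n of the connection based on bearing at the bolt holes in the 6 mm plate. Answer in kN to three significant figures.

532 kN

Per bolt r_n = 1.2 l_c t F_u ≤ 2.4 d t F_u; upper limit = 2.4 × 22 × 6 × 450 / 1000 = 142.6 kN.
Edge bolt: l_c = 55 − 24/2 = 43 mm → 1.2 × 43 × 6 × 450 / 1000 = 139.3 → r_n = 139.3 kN.
Interior bolts: l_c = 80 − 24 = 56 mm → 1.2 × 56 × 6 × 450 / 1000 = 181.4 → r_n = 142.6 kN.
R_n = 1 × 139.3 + 4 × 142.6 = 709.6 kN.
Design strength φR_n = 0.75 × 709.6 = 532 kN.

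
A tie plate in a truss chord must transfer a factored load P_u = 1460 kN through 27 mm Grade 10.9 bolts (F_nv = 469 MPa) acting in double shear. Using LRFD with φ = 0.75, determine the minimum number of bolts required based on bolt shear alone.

A_b = π·27²/4 = 572.6 mm².
Per-bolt design strength φR_n = 0.75 × 469 × 572.6 × 2 / 1000 = 402.8 kN.
n ≥ 1460 / 402.8 = 3.625 → use 4 bolts.

4 bolts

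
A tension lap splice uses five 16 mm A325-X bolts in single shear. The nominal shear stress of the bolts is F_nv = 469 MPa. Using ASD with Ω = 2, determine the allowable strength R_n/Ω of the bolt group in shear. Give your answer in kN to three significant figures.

A_b = π × 16² / 4 = 201.1 mm².
R_n = F_nv · A_b · n · n_s = 469 × 201.1 × 5 × 1 / 1000 = 471.5 kN.
Allowable strength R_n/Ω = 471.5 / 2 = 236 kN.

236 kN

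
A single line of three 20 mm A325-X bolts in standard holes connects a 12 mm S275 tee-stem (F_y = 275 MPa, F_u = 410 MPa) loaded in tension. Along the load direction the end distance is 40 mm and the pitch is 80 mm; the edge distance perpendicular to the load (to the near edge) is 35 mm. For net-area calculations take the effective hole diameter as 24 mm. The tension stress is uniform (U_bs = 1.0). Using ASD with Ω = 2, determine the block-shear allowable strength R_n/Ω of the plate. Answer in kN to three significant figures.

Shear plane L_v = 40 + 2·80 = 200 mm; A_gv = 200 × 12 = 2400 mm².
A_nv = (200 − 2.5·24) × 12 = 1680 mm².
A_nt = (35 − 0.5·24) × 12 = 276 mm².
0.6 F_u A_nv = 413.3 kN; 0.6 F_y A_gv = 396 kN → shear yielding governs the shear term.
R_n = 396 + 1.0 × 410 × 276 / 1000 = 509.2 kN.
Allowable strength R_n/Ω = 509.2 / 2 = 255 kN.

255 kN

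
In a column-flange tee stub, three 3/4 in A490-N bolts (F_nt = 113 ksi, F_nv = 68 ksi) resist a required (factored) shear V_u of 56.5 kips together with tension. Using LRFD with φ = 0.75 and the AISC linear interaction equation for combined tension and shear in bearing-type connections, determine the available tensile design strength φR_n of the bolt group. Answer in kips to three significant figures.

A_b = π·0.75²/4 = 0.4418 in²; f_rv = 56.5 / (3 × 0.4418) = 42.63 ksi.
F'_nt = 1.3 F_nt − (F_nt / φF_nv) f_rv = 1.3·113 − (113/(0.75·68))·42.63 = 52.45 ksi, capped at F_nt → F'_nt = 52.45 ksi.
R_n = F'_nt · A_b · n = 52.45 × 0.4418 × 3 = 69.51 kips.
Design strength φR_n = 0.75 × 69.51 = 52.1 kips.

52.1 kips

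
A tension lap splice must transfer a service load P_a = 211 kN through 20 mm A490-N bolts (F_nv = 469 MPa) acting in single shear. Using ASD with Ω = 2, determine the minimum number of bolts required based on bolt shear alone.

A_b = π·20²/4 = 314.2 mm².
Per-bolt allowable strength R_n/Ω = 469 × 314.2 × 1 / 1000 / 2 = 73.67 kN.
n ≥ 211 / 73.67 = 2.864 → use 3 bolts.

3 bolts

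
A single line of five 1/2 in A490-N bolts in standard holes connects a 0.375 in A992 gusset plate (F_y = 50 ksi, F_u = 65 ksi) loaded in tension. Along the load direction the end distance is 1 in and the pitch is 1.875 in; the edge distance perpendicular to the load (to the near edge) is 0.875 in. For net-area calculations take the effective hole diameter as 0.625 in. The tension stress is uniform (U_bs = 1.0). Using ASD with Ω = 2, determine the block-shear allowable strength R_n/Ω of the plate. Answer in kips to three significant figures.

Shear plane L_v = 1 + 4·1.875 = 8.5 in; A_gv = 8.5 × 0.375 = 3.188 in².
A_nv = (8.5 − 4.5·0.625) × 0.375 = 2.133 in².
A_nt = (0.875 − 0.5·0.625) × 0.375 = 0.2109 in².
0.6 F_u A_nv = 83.18 kips; 0.6 F_y A_gv = 95.62 kips → shear rupture governs the shear term.
R_n = 83.18 + 1.0 × 65 × 0.2109 = 96.89 kips.
Allowable strength R_n/Ω = 96.89 / 2 = 48.4 kips.

48.4 kips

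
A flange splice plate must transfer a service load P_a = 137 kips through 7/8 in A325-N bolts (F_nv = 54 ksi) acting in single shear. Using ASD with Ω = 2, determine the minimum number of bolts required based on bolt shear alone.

A_b = π·0.875²/4 = 0.6013 in².
Per-bolt allowable strength R_n/Ω = 54 × 0.6013 × 1 / 2 = 16.24 kips.
n ≥ 137 / 16.24 = 8.438 → use 9 bolts.

9 bolts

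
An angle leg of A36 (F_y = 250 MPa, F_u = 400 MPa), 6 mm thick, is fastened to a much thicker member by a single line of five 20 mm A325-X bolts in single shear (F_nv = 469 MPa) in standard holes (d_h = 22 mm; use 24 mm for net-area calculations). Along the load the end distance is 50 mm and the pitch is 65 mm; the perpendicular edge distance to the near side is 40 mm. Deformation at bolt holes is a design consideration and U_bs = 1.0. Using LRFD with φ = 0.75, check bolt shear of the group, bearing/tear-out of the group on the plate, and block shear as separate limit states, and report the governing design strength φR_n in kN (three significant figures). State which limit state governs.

260 kN (block shear governs)

Bolt shear: A_b = π·20²/4 = 314.2 mm²; R_n = 469 × 314.2 × 5 × 1 / 1000 = 736.7 kN → 0.75 × 736.7 = 553 kN.
Bearing: edge l_c = 39, r_n = 112.3 kN; interior l_c = 43, r_n = 115.2 kN; R_n = 112.3 + 4·115.2 = 573.1 kN → 430 kN.
Block shear: A_gv = 1860, A_nv = 1212, A_nt = 168 mm²; R_n = min(0.6F_uA_nv, 0.6F_yA_gv) + U_bs·F_u·A_nt = 346.2 kN → 260 kN.
Block shear governs: 260 kN.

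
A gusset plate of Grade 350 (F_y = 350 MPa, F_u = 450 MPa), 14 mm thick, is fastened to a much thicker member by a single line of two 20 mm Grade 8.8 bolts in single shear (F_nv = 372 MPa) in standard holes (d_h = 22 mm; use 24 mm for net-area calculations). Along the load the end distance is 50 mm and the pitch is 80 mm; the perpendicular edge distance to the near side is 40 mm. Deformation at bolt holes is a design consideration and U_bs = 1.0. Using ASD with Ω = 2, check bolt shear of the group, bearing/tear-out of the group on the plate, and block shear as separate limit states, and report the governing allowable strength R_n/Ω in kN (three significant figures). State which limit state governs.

117 kN (bolt shear governs)

Bolt shear: A_b = π·20²/4 = 314.2 mm²; R_n = 372 × 314.2 × 2 × 1 / 1000 = 233.7 kN → 233.7 / 2 = 117 kN.
Bearing: edge l_c = 39, r_n = 294.8 kN; interior l_c = 58, r_n = 302.4 kN; R_n = 294.8 + 1·302.4 = 597.2 kN → 299 kN.
Block shear: A_gv = 1820, A_nv = 1316, A_nt = 392 mm²; R_n = min(0.6F_uA_nv, 0.6F_yA_gv) + U_bs·F_u·A_nt = 531.7 kN → 266 kN.
Bolt shear governs: 117 kN.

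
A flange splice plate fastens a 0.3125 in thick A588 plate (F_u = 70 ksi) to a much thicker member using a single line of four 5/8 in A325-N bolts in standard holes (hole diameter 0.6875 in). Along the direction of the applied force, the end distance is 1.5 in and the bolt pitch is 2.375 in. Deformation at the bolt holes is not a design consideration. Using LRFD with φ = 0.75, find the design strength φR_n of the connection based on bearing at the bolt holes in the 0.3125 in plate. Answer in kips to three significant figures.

Per bolt r_n = 1.5 l_c t F_u ≤ 3.0 d t F_u; upper limit = 3.0 × 0.625 × 0.3125 × 70 = 41.02 kips.
Edge bolt: l_c = 1.5 − 0.6875/2 = 1.156 in → 1.5 × 1.156 × 0.3125 × 70 = 37.94 → r_n = 37.94 kips.
Interior bolts: l_c = 2.375 − 0.6875 = 1.688 in → 1.5 × 1.688 × 0.3125 × 70 = 55.37 → r_n = 41.02 kips.
R_n = 1 × 37.94 + 3 × 41.02 = 161 kips.
Design strength φR_n = 0.75 × 161 = 121 kips.

121 kips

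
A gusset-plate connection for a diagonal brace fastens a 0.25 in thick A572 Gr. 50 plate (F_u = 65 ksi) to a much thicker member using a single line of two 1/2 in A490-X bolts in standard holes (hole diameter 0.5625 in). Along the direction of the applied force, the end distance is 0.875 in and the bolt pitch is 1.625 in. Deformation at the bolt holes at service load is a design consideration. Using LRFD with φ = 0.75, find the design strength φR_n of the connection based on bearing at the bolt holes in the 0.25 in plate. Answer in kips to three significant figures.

Per bolt r_n = 1.2 l_c t F_u ≤ 2.4 d t F_u; upper limit = 2.4 × 0.5 × 0.25 × 65 = 19.5 kips.
Edge bolt: l_c = 0.875 − 0.5625/2 = 0.5938 in → 1.2 × 0.5938 × 0.25 × 65 = 11.58 → r_n = 11.58 kips.
Interior bolts: l_c = 1.625 − 0.5625 = 1.062 in → 1.2 × 1.062 × 0.25 × 65 = 20.72 → r_n = 19.5 kips.
R_n = 1 × 11.58 + 1 × 19.5 = 31.08 kips.
Design strength φR_n = 0.75 × 31.08 = 23.3 kips.

23.3 kips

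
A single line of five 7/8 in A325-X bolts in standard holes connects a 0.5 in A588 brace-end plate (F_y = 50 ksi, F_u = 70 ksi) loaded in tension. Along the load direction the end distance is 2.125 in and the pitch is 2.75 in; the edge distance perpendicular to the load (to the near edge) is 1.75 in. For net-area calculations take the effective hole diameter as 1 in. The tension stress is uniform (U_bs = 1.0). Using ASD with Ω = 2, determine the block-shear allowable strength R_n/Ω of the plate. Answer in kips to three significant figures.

112 kips

Shear plane L_v = 2.125 + 4·2.75 = 13.12 in; A_gv = 13.12 × 0.5 = 6.562 in².
A_nv = (13.12 − 4.5·1) × 0.5 = 4.312 in².
A_nt = (1.75 − 0.5·1) × 0.5 = 0.625 in².
0.6 F_u A_nv = 181.1 kips; 0.6 F_y A_gv = 196.9 kips → shear rupture governs the shear term.
R_n = 181.1 + 1.0 × 70 × 0.625 = 224.9 kips.
Allowable strength R_n/Ω = 224.9 / 2 = 112 kips.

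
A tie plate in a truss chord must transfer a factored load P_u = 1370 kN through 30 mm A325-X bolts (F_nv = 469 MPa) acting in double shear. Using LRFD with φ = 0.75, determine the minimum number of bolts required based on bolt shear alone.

3 bolts

A_b = π·30²/4 = 706.9 mm².
Per-bolt design strength φR_n = 0.75 × 469 × 706.9 × 2 / 1000 = 497.3 kN.
n ≥ 1370 / 497.3 = 2.755 → use 3 bolts.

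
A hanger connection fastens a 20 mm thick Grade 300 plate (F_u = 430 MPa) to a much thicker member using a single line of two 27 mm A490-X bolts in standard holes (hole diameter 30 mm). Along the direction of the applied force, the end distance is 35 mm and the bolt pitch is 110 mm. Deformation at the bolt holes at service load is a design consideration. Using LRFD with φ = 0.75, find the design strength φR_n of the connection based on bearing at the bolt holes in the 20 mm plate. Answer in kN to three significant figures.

Per bolt r_n = 1.2 l_c t F_u ≤ 2.4 d t F_u; upper limit = 2.4 × 27 × 20 × 430 / 1000 = 557.3 kN.
Edge bolt: l_c = 35 − 30/2 = 20 mm → 1.2 × 20 × 20 × 430 / 1000 = 206.4 → r_n = 206.4 kN.
Interior bolts: l_c = 110 − 30 = 80 mm → 1.2 × 80 × 20 × 430 / 1000 = 825.6 → r_n = 557.3 kN.
R_n = 1 × 206.4 + 1 × 557.3 = 763.7 kN.
Design strength φR_n = 0.75 × 763.7 = 573 kN.

573 kN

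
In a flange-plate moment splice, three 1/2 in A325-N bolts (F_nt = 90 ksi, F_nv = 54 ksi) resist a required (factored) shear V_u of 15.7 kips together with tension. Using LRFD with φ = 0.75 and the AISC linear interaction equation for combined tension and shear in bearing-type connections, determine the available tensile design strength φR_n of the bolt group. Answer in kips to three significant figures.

25.5 kips

A_b = π·0.5²/4 = 0.1963 in²; f_rv = 15.7 / (3 × 0.1963) = 26.65 ksi.
F'_nt = 1.3 F_nt − (F_nt / φF_nv) f_rv = 1.3·90 − (90/(0.75·54))·26.65 = 57.77 ksi, capped at F_nt → F'_nt = 57.77 ksi.
R_n = F'_nt · A_b · n = 57.77 × 0.1963 × 3 = 34.03 kips.
Design strength φR_n = 0.75 × 34.03 = 25.5 kips.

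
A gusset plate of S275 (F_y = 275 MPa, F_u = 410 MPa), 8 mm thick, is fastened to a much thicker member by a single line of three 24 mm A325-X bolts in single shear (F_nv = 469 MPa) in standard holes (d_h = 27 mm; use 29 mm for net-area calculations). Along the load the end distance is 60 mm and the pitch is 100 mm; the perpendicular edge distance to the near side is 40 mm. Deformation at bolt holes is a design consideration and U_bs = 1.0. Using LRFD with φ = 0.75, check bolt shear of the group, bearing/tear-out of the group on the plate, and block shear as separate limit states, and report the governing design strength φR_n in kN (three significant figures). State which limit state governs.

Bolt shear: A_b = π·24²/4 = 452.4 mm²; R_n = 469 × 452.4 × 3 × 1 / 1000 = 636.5 kN → 0.75 × 636.5 = 477 kN.
Bearing: edge l_c = 46.5, r_n = 183 kN; interior l_c = 73, r_n = 188.9 kN; R_n = 183 + 2·188.9 = 560.9 kN → 421 kN.
Block shear: A_gv = 2080, A_nv = 1500, A_nt = 204 mm²; R_n = min(0.6F_uA_nv, 0.6F_yA_gv) + U_bs·F_u·A_nt = 426.8 kN → 320 kN.
Block shear governs: 320 kN.

320 kN (block shear governs)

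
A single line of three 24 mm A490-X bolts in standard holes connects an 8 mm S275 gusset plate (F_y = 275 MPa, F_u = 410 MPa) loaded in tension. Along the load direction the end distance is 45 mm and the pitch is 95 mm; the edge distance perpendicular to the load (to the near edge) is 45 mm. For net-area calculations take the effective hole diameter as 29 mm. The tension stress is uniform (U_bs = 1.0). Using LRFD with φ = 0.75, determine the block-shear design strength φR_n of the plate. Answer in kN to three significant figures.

Shear plane L_v = 45 + 2·95 = 235 mm; A_gv = 235 × 8 = 1880 mm².
A_nv = (235 − 2.5·29) × 8 = 1300 mm².
A_nt = (45 − 0.5·29) × 8 = 244 mm².
0.6 F_u A_nv = 319.8 kN; 0.6 F_y A_gv = 310.2 kN → shear yielding governs the shear term.
R_n = 310.2 + 1.0 × 410 × 244 / 1000 = 410.2 kN.
Design strength φR_n = 0.75 × 410.2 = 308 kN.

308 kN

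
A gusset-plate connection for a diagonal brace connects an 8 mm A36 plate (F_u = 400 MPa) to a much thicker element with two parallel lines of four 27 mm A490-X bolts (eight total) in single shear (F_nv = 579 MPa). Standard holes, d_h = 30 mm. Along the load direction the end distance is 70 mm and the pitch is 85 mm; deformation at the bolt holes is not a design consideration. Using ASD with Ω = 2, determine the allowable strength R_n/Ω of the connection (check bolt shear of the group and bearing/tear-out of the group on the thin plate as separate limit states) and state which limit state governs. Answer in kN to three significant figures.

1040 kN (bearing governs)

Bolt shear: A_b = π·27²/4 = 572.6 mm²; R_n = 579 × 572.6 × 8 × 1 / 1000 = 2652 kN → 2652 / 2 = 1330 kN.
Bearing (1.5 l_c t F_u ≤ 3.0 d t F_u): upper limit = 3.0·27·8·400 / 1000 = 259.2 kN.
  Edge l_c = 70 − 30/2 = 55 → r_n = 259.2 kN; interior l_c = 85 − 30 = 55 → r_n = 259.2 kN.
  R_n,bearing = 2·259.2 + 6·259.2 = 2074 kN → 2074 / 2 = 1040 kN.
Bearing governs: 1040 kN.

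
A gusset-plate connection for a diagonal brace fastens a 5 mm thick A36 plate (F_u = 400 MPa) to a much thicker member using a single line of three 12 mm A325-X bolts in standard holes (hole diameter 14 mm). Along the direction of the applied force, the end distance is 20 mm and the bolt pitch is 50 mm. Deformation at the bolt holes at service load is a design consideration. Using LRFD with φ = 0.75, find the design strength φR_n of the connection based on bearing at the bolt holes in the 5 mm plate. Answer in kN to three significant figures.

Per bolt r_n = 1.2 l_c t F_u ≤ 2.4 d t F_u; upper limit = 2.4 × 12 × 5 × 400 / 1000 = 57.6 kN.
Edge bolt: l_c = 20 − 14/2 = 13 mm → 1.2 × 13 × 5 × 400 / 1000 = 31.2 → r_n = 31.2 kN.
Interior bolts: l_c = 50 − 14 = 36 mm → 1.2 × 36 × 5 × 400 / 1000 = 86.4 → r_n = 57.6 kN.
R_n = 1 × 31.2 + 2 × 57.6 = 146.4 kN.
Design strength φR_n = 0.75 × 146.4 = 110 kN.

110 kN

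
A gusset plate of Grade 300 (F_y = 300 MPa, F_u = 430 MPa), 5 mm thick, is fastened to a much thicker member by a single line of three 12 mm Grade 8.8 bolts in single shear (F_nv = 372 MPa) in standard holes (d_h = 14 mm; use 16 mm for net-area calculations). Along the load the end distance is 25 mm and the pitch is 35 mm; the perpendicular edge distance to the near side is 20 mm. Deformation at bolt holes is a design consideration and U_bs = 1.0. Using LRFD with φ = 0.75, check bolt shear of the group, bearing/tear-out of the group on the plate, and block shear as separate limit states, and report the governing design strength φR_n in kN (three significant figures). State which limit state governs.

72.6 kN (block shear governs)

Bolt shear: A_b = π·12²/4 = 113.1 mm²; R_n = 372 × 113.1 × 3 × 1 / 1000 = 126.2 kN → 0.75 × 126.2 = 94.7 kN.
Bearing: edge l_c = 18, r_n = 46.44 kN; interior l_c = 21, r_n = 54.18 kN; R_n = 46.44 + 2·54.18 = 154.8 kN → 116 kN.
Block shear: A_gv = 475, A_nv = 275, A_nt = 60 mm²; R_n = min(0.6F_uA_nv, 0.6F_yA_gv) + U_bs·F_u·A_nt = 96.75 kN → 72.6 kN.
Block shear governs: 72.6 kN.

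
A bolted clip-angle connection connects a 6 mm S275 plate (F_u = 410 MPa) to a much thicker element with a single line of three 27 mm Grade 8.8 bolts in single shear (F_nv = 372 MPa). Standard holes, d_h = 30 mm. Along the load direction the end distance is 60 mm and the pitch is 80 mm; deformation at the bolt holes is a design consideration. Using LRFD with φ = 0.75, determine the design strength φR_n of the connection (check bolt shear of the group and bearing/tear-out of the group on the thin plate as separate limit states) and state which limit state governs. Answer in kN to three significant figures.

321 kN (bearing governs)

Bolt shear: A_b = π·27²/4 = 572.6 mm²; R_n = 372 × 572.6 × 3 × 1 / 1000 = 639 kN → 0.75 × 639 = 479 kN.
Bearing (1.2 l_c t F_u ≤ 2.4 d t F_u): upper limit = 2.4·27·6·410 / 1000 = 159.4 kN.
  Edge l_c = 60 − 30/2 = 45 → r_n = 132.8 kN; interior l_c = 80 − 30 = 50 → r_n = 147.6 kN.
  R_n,bearing = 1·132.8 + 2·147.6 = 428 kN → 0.75 × 428 = 321 kN.
Bearing governs: 321 kN.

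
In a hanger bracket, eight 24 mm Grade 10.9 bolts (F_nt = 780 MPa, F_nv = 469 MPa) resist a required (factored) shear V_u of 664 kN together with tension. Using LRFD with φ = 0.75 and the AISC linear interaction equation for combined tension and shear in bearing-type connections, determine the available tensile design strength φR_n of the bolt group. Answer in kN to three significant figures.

1650 kN

A_b = π·24²/4 = 452.4 mm²; f_rv = 664 × 1000 / (8 × 452.4) = 183.5 MPa.
F'_nt = 1.3 F_nt − (F_nt / φF_nv) f_rv = 1.3·780 − (780/(0.75·469))·183.5 = 607.2 MPa, capped at F_nt → F'_nt = 607.2 MPa.
R_n = F'_nt · A_b · n = 607.2 × 452.4 × 8 / 1000 = 2197 kN.
Design strength φR_n = 0.75 × 2197 = 1650 kN.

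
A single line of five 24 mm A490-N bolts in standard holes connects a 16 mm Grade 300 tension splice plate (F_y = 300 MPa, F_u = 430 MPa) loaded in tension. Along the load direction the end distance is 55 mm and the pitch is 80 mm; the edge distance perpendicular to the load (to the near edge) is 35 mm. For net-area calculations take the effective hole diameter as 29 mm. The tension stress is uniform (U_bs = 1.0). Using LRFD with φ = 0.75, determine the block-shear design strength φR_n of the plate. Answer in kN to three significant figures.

Shear plane L_v = 55 + 4·80 = 375 mm; A_gv = 375 × 16 = 6000 mm².
A_nv = (375 − 4.5·29) × 16 = 3912 mm².
A_nt = (35 − 0.5·29) × 16 = 328 mm².
0.6 F_u A_nv = 1009 kN; 0.6 F_y A_gv = 1080 kN → shear rupture governs the shear term.
R_n = 1009 + 1.0 × 430 × 328 / 1000 = 1150 kN.
Design strength φR_n = 0.75 × 1150 = 863 kN.

863 kN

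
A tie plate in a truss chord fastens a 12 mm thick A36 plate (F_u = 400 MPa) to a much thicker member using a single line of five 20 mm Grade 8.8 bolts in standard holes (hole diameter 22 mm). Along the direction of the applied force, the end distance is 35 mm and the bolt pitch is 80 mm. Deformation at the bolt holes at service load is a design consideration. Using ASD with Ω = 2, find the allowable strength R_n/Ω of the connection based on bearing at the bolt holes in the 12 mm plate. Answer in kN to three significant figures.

Per bolt r_n = 1.2 l_c t F_u ≤ 2.4 d t F_u; upper limit = 2.4 × 20 × 12 × 400 / 1000 = 230.4 kN.
Edge bolt: l_c = 35 − 22/2 = 24 mm → 1.2 × 24 × 12 × 400 / 1000 = 138.2 → r_n = 138.2 kN.
Interior bolts: l_c = 80 − 22 = 58 mm → 1.2 × 58 × 12 × 400 / 1000 = 334.1 → r_n = 230.4 kN.
R_n = 1 × 138.2 + 4 × 230.4 = 1060 kN.
Allowable strength R_n/Ω = 1060 / 2 = 530 kN.

530 kN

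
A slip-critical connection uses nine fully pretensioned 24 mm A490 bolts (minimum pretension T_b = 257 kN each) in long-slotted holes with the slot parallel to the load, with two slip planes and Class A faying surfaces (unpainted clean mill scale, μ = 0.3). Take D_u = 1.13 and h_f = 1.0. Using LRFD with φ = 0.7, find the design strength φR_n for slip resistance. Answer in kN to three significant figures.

1100 kN

R_n = μ · D_u · h_f · T_b · n_s · n_b = 0.3 × 1.13 × 1.0 × 257 × 2 × 9 = 1568 kN.
Design strength φR_n = 0.7 × 1568 = 1100 kN.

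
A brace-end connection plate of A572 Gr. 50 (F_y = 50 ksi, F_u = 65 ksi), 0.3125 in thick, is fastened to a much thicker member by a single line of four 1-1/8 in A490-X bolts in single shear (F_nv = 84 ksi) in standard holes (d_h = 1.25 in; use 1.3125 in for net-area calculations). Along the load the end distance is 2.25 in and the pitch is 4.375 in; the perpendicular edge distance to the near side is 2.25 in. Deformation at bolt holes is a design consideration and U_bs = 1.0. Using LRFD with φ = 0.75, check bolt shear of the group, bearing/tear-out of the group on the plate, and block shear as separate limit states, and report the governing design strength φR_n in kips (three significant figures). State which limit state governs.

123 kips (block shear governs)

Bolt shear: A_b = π·1.125²/4 = 0.994 in²; R_n = 84 × 0.994 × 4 × 1 = 334 kips → 0.75 × 334 = 250 kips.
Bearing: edge l_c = 1.625, r_n = 39.61 kips; interior l_c = 3.125, r_n = 54.84 kips; R_n = 39.61 + 3·54.84 = 204.1 kips → 153 kips.
Block shear: A_gv = 4.805, A_nv = 3.369, A_nt = 0.498 in²; R_n = min(0.6F_uA_nv, 0.6F_yA_gv) + U_bs·F_u·A_nt = 163.8 kips → 123 kips.
Block shear governs: 123 kips.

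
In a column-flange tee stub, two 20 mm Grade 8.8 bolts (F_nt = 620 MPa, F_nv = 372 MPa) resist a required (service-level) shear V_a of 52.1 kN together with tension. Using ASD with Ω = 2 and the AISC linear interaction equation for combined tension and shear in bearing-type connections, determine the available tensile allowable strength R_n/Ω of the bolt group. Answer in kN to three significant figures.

A_b = π·20²/4 = 314.2 mm²; f_rv = 52.1 × 1000 / (2 × 314.2) = 82.92 MPa.
F'_nt = 1.3 F_nt − (Ω F_nt / F_nv) f_rv = 1.3·620 − (2·620/372)·82.92 = 529.6 MPa, capped at F_nt → F'_nt = 529.6 MPa.
R_n = F'_nt · A_b · n = 529.6 × 314.2 × 2 / 1000 = 332.8 kN.
Allowable strength R_n/Ω = 332.8 / 2 = 166 kN.

166 kN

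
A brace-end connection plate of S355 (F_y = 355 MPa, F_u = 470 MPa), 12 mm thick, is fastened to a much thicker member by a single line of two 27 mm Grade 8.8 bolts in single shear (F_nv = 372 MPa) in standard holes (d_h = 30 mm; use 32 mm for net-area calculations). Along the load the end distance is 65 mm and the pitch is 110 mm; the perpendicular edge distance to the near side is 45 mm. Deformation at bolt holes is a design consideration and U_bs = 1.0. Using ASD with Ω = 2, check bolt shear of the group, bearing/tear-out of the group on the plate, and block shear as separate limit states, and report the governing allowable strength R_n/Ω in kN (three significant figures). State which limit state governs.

213 kN (bolt shear governs)

Bolt shear: A_b = π·27²/4 = 572.6 mm²; R_n = 372 × 572.6 × 2 × 1 / 1000 = 426 kN → 426 / 2 = 213 kN.
Bearing: edge l_c = 50, r_n = 338.4 kN; interior l_c = 80, r_n = 365.5 kN; R_n = 338.4 + 1·365.5 = 703.9 kN → 352 kN.
Block shear: A_gv = 2100, A_nv = 1524, A_nt = 348 mm²; R_n = min(0.6F_uA_nv, 0.6F_yA_gv) + U_bs·F_u·A_nt = 593.3 kN → 297 kN.
Bolt shear governs: 213 kN.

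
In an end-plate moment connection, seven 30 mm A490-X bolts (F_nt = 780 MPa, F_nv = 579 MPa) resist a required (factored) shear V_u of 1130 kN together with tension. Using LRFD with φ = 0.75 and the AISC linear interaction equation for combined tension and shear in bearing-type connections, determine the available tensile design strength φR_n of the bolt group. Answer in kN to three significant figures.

A_b = π·30²/4 = 706.9 mm²; f_rv = 1130 × 1000 / (7 × 706.9) = 228.4 MPa.
F'_nt = 1.3 F_nt − (F_nt / φF_nv) f_rv = 1.3·780 − (780/(0.75·579))·228.4 = 603.8 MPa, capped at F_nt → F'_nt = 603.8 MPa.
R_n = F'_nt · A_b · n = 603.8 × 706.9 × 7 / 1000 = 2988 kN.
Design strength φR_n = 0.75 × 2988 = 2240 kN.

2240 kN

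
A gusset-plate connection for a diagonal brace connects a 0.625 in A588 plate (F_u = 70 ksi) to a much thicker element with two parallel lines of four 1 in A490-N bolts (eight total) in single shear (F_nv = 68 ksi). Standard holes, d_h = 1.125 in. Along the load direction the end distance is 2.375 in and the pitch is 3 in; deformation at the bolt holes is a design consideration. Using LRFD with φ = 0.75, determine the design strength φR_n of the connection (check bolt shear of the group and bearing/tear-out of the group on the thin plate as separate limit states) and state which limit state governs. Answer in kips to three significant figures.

320 kips (bolt shear governs)

Bolt shear: A_b = π·1²/4 = 0.7854 in²; R_n = 68 × 0.7854 × 8 × 1 = 427.3 kips → 0.75 × 427.3 = 320 kips.
Bearing (1.2 l_c t F_u ≤ 2.4 d t F_u): upper limit = 2.4·1·0.625·70 = 105 kips.
  Edge l_c = 2.375 − 1.125/2 = 1.812 → r_n = 95.16 kips; interior l_c = 3 − 1.125 = 1.875 → r_n = 98.44 kips.
  R_n,bearing = 2·95.16 + 6·98.44 = 780.9 kips → 0.75 × 780.9 = 586 kips.
Bolt shear governs: 320 kips.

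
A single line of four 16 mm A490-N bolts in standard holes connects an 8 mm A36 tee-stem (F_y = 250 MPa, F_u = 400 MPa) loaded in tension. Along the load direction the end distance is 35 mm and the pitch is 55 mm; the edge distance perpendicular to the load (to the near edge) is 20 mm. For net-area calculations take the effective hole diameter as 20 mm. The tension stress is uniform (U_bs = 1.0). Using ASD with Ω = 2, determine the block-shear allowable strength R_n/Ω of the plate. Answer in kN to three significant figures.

Shear plane L_v = 35 + 3·55 = 200 mm; A_gv = 200 × 8 = 1600 mm².
A_nv = (200 − 3.5·20) × 8 = 1040 mm².
A_nt = (20 − 0.5·20) × 8 = 80 mm².
0.6 F_u A_nv = 249.6 kN; 0.6 F_y A_gv = 240 kN → shear yielding governs the shear term.
R_n = 240 + 1.0 × 400 × 80 / 1000 = 272 kN.
Allowable strength R_n/Ω = 272 / 2 = 136 kN.

136 kN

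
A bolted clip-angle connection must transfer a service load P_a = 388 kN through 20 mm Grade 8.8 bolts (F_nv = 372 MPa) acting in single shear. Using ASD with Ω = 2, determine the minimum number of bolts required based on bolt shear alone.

7 bolts

A_b = π·20²/4 = 314.2 mm².
Per-bolt allowable strength R_n/Ω = 372 × 314.2 × 1 / 1000 / 2 = 58.43 kN.
n ≥ 388 / 58.43 = 6.64 → use 7 bolts.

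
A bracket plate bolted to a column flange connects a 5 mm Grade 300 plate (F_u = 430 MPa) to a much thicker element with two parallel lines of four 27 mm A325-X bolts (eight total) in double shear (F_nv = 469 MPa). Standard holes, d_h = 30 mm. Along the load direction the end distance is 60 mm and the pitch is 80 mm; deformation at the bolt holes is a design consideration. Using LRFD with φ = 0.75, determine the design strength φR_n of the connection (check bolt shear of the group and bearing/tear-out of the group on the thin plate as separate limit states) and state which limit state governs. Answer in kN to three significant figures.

755 kN (bearing governs)

Bolt shear: A_b = π·27²/4 = 572.6 mm²; R_n = 469 × 572.6 × 8 × 2 / 1000 = 4296 kN → 0.75 × 4296 = 3220 kN.
Bearing (1.2 l_c t F_u ≤ 2.4 d t F_u): upper limit = 2.4·27·5·430 / 1000 = 139.3 kN.
  Edge l_c = 60 − 30/2 = 45 → r_n = 116.1 kN; interior l_c = 80 − 30 = 50 → r_n = 129 kN.
  R_n,bearing = 2·116.1 + 6·129 = 1006 kN → 0.75 × 1006 = 755 kN.
Bearing governs: 755 kN.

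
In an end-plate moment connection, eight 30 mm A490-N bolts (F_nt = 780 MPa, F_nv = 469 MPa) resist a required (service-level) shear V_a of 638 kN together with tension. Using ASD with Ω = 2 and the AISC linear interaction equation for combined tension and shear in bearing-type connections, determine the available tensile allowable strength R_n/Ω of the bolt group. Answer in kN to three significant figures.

A_b = π·30²/4 = 706.9 mm²; f_rv = 638 × 1000 / (8 × 706.9) = 112.8 MPa.
F'_nt = 1.3 F_nt − (Ω F_nt / F_nv) f_rv = 1.3·780 − (2·780/469)·112.8 = 638.7 MPa, capped at F_nt → F'_nt = 638.7 MPa.
R_n = F'_nt · A_b · n = 638.7 × 706.9 × 8 / 1000 = 3612 kN.
Allowable strength R_n/Ω = 3612 / 2 = 1810 kN.

1810 kN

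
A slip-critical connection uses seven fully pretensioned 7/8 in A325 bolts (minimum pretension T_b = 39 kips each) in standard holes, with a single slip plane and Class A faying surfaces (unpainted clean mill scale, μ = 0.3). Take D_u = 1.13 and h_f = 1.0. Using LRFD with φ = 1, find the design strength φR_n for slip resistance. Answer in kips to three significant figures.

R_n = μ · D_u · h_f · T_b · n_s · n_b = 0.3 × 1.13 × 1.0 × 39 × 1 × 7 = 92.55 kips.
Design strength φR_n = 1 × 92.55 = 92.5 kips.

92.5 kips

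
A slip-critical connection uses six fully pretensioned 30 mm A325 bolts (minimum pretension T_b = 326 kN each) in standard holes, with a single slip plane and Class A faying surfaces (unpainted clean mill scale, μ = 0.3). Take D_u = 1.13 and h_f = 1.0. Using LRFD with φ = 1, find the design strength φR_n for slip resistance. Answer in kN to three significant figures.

663 kN

R_n = μ · D_u · h_f · T_b · n_s · n_b = 0.3 × 1.13 × 1.0 × 326 × 1 × 6 = 663.1 kN.
Design strength φR_n = 1 × 663.1 = 663 kN.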